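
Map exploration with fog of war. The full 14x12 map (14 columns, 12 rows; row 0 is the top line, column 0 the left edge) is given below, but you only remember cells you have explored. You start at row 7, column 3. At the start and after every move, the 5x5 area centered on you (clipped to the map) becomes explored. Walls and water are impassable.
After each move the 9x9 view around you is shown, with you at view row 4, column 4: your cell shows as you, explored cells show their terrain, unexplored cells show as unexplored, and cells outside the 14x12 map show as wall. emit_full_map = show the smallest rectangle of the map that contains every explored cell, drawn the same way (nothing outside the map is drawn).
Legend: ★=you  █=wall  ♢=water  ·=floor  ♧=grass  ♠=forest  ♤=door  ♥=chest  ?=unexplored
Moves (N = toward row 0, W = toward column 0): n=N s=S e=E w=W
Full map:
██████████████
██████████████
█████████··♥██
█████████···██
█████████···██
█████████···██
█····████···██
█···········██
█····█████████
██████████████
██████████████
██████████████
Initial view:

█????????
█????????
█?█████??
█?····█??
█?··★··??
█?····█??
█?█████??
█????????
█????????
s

█????????
█?█████??
█?····█??
█?·····??
█?··★·█??
█?█████??
█?█████??
█????????
█████████

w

██???????
██?█████?
███····█?
███·····?
███·★··█?
████████?
████████?
██???????
█████████

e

█????????
█?█████??
██····█??
██·····??
██··★·█??
███████??
███████??
█????????
█████████

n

█????????
█????????
█?█████??
██····█??
██··★··??
██····█??
███████??
███████??
█????????

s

█????????
█?█████??
██····█??
██·····??
██··★·█??
███████??
███████??
█????????
█████████

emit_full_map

?█████
█····█
█·····
█··★·█
██████
██████

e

?????????
?█████???
█····██??
█······??
█···★██??
███████??
███████??
?????????
█████████

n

?????????
?????????
?██████??
█····██??
█···★··??
█····██??
███████??
███████??
?????????

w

█????????
█????????
█?██████?
██····██?
██··★···?
██····██?
████████?
████████?
█????????

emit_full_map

?██████
█····██
█··★···
█····██
███████
███████


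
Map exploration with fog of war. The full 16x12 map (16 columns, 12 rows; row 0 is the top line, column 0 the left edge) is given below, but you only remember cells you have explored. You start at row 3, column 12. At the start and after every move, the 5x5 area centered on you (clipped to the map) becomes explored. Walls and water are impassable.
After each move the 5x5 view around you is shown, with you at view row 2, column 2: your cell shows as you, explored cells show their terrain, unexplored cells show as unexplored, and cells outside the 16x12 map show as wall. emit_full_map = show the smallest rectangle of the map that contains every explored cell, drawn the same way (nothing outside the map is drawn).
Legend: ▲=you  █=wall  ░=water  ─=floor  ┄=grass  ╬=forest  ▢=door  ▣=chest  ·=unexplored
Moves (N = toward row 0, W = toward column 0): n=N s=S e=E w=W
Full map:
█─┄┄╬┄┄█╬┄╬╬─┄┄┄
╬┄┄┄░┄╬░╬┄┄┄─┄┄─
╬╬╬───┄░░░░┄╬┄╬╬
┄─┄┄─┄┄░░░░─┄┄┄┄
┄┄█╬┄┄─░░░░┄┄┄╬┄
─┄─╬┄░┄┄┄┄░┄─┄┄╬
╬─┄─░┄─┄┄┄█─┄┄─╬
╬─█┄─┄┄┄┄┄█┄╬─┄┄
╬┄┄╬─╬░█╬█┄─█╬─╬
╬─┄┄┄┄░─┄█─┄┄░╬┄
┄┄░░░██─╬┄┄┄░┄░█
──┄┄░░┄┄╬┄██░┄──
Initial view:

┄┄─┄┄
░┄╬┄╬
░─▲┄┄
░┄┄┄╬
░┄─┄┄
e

┄─┄┄─
┄╬┄╬╬
─┄▲┄┄
┄┄┄╬┄
┄─┄┄╬

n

╬─┄┄┄
┄─┄┄─
┄╬▲╬╬
─┄┄┄┄
┄┄┄╬┄

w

╬╬─┄┄
┄┄─┄┄
░┄▲┄╬
░─┄┄┄
░┄┄┄╬

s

┄┄─┄┄
░┄╬┄╬
░─▲┄┄
░┄┄┄╬
░┄─┄┄

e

┄─┄┄─
┄╬┄╬╬
─┄▲┄┄
┄┄┄╬┄
┄─┄┄╬

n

╬─┄┄┄
┄─┄┄─
┄╬▲╬╬
─┄┄┄┄
┄┄┄╬┄

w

╬╬─┄┄
┄┄─┄┄
░┄▲┄╬
░─┄┄┄
░┄┄┄╬


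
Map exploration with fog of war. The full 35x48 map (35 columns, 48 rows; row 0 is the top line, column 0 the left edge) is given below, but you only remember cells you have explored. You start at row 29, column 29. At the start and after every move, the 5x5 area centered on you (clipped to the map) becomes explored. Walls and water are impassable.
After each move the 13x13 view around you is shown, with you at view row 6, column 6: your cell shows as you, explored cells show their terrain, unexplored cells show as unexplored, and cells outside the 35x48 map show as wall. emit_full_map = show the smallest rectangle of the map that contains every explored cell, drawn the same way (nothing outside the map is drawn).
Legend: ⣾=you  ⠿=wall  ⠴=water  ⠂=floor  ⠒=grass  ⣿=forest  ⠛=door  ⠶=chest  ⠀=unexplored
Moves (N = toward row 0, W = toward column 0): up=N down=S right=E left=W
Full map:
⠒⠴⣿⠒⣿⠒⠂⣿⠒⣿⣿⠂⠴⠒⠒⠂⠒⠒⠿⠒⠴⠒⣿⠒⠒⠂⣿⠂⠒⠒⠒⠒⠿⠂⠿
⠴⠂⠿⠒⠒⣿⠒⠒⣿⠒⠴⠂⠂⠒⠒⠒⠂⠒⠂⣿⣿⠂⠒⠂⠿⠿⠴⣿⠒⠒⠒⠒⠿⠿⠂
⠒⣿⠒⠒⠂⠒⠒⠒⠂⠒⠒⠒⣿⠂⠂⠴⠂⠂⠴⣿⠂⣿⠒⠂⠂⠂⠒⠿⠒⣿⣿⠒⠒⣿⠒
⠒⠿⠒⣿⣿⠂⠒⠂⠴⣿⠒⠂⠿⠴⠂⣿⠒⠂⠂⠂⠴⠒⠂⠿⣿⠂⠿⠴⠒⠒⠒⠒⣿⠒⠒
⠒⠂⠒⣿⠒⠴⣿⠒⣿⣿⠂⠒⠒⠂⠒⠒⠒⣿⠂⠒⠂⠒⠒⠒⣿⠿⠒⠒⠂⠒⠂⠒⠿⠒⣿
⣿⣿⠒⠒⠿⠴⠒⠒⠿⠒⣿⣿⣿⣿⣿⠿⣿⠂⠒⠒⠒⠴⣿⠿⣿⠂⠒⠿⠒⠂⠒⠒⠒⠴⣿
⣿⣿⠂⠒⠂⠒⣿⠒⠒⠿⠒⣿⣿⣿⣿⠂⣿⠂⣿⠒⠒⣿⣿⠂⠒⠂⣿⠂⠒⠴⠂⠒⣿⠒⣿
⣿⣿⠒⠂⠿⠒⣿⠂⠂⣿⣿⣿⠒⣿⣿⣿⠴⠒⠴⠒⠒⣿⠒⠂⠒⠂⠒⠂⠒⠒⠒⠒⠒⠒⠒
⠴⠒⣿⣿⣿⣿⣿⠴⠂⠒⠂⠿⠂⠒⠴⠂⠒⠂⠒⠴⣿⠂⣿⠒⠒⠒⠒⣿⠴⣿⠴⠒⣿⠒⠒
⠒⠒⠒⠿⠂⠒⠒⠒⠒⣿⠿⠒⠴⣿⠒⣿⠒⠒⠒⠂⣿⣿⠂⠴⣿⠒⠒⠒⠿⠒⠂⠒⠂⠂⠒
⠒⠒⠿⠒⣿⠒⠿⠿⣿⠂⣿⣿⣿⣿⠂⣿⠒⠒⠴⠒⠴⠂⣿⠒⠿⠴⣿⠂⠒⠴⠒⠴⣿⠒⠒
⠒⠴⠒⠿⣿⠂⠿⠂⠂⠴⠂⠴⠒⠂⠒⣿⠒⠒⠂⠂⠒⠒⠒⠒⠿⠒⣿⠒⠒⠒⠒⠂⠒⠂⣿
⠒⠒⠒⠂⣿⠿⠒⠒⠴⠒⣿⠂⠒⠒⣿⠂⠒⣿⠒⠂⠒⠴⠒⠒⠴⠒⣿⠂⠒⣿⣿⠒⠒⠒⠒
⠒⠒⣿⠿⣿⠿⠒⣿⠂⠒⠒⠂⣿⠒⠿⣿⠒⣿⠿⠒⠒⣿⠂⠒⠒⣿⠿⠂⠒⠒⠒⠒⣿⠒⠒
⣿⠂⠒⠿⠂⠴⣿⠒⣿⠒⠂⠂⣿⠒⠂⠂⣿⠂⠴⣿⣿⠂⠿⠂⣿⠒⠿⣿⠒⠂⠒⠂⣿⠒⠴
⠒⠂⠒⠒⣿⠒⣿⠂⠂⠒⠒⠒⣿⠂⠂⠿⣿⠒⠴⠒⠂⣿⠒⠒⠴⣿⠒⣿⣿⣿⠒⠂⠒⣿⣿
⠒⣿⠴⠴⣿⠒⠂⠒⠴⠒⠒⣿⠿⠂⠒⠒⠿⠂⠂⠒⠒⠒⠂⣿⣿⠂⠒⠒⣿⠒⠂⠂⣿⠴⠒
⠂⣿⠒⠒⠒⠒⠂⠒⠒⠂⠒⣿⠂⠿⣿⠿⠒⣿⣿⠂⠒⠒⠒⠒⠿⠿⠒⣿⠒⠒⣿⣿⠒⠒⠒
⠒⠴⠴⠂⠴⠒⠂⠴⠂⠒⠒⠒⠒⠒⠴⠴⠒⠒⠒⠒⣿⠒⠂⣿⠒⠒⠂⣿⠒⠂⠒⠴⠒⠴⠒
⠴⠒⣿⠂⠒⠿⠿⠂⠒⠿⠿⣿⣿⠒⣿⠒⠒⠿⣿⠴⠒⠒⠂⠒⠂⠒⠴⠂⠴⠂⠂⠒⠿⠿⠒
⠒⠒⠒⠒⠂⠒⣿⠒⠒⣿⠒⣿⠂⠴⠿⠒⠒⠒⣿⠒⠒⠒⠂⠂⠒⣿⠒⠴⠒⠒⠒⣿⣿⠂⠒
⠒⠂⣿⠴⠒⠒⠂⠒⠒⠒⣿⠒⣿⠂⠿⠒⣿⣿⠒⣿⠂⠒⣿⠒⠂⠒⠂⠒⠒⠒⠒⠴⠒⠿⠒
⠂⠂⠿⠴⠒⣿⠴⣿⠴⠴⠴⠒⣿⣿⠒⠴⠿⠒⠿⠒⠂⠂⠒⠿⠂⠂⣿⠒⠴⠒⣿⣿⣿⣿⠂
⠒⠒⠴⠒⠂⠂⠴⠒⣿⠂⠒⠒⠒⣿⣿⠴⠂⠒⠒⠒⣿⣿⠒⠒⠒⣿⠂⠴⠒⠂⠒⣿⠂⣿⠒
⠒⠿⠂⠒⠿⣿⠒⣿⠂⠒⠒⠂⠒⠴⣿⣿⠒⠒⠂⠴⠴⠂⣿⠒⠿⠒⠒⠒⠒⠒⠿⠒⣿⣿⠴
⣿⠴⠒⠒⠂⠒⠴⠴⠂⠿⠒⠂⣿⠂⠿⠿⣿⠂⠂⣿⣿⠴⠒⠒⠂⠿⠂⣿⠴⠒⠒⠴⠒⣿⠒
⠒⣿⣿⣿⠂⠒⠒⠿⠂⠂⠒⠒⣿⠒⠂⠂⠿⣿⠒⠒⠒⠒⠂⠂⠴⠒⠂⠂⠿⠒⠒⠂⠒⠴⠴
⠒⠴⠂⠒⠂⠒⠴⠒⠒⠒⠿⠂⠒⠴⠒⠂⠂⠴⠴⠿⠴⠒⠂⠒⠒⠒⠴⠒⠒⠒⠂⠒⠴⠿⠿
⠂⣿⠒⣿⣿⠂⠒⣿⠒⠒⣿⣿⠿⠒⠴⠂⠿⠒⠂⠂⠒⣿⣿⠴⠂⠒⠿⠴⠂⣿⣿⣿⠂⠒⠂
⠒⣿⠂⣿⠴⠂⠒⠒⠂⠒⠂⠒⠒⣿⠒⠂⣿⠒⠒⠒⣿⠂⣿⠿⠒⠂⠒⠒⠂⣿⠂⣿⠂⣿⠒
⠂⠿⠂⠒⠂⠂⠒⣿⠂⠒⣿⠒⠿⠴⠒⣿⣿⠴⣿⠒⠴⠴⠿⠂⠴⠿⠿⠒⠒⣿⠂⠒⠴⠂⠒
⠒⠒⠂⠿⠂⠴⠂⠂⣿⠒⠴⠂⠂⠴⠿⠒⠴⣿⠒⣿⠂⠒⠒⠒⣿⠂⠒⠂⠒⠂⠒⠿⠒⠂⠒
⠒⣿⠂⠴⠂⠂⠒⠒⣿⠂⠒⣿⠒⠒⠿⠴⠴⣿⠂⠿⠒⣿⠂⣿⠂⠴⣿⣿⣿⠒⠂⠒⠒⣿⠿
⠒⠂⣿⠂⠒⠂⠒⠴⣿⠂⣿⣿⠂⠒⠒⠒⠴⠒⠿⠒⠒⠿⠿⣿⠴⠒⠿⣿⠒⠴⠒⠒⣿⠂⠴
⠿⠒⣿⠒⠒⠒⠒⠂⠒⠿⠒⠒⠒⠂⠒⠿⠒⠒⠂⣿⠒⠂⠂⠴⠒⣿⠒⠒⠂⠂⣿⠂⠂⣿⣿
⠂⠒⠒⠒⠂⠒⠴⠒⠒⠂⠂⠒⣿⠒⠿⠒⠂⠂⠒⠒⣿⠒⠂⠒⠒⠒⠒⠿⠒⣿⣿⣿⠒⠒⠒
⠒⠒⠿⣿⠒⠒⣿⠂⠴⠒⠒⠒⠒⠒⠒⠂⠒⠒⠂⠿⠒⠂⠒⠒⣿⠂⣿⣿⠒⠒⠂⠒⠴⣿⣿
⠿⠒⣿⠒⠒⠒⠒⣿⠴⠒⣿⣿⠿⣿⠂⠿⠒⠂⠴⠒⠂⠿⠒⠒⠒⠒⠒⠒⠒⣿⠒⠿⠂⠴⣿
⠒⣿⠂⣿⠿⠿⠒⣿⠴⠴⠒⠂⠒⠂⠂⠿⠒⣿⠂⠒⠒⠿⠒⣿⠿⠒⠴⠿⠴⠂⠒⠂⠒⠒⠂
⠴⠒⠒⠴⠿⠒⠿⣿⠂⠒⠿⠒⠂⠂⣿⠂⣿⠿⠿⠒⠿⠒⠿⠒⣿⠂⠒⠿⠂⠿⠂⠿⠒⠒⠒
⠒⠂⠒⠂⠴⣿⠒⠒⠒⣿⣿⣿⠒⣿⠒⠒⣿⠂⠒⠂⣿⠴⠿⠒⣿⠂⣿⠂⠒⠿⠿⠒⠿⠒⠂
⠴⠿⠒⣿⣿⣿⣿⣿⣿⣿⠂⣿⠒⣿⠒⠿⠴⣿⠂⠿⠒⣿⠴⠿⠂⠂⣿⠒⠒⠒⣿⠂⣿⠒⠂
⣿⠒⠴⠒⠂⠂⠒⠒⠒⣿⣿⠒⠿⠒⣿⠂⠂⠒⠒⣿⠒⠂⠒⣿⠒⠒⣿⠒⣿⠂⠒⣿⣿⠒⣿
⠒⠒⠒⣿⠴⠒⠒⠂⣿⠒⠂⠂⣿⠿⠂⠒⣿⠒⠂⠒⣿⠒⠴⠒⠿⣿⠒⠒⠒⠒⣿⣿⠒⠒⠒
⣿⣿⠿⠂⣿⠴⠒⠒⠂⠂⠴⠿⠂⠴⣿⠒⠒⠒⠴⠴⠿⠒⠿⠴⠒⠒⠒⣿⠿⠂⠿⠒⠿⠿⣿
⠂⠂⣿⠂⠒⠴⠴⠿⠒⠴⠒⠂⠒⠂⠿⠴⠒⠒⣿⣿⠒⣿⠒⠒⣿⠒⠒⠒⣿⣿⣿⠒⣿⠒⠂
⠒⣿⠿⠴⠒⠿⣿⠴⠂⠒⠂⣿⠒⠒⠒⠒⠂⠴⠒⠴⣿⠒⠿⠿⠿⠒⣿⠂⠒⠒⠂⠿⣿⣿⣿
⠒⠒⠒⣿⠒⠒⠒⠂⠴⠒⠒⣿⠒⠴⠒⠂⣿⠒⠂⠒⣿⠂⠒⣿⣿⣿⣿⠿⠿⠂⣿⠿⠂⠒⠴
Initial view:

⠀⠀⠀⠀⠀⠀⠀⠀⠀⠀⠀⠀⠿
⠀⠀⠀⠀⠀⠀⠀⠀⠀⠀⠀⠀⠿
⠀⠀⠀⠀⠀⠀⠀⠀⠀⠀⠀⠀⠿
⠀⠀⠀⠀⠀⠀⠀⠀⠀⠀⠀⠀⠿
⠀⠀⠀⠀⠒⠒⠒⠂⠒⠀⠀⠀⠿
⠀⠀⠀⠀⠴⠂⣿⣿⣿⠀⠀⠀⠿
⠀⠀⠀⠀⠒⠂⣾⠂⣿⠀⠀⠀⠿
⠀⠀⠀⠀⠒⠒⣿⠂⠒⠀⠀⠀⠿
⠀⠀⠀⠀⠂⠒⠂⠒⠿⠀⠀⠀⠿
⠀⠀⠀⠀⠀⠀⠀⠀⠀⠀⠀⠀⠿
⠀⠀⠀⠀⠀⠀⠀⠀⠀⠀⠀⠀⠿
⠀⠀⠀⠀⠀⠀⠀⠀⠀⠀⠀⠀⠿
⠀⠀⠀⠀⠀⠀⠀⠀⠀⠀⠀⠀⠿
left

⠀⠀⠀⠀⠀⠀⠀⠀⠀⠀⠀⠀⠀
⠀⠀⠀⠀⠀⠀⠀⠀⠀⠀⠀⠀⠀
⠀⠀⠀⠀⠀⠀⠀⠀⠀⠀⠀⠀⠀
⠀⠀⠀⠀⠀⠀⠀⠀⠀⠀⠀⠀⠀
⠀⠀⠀⠀⠴⠒⠒⠒⠂⠒⠀⠀⠀
⠀⠀⠀⠀⠿⠴⠂⣿⣿⣿⠀⠀⠀
⠀⠀⠀⠀⠒⠒⣾⣿⠂⣿⠀⠀⠀
⠀⠀⠀⠀⠿⠒⠒⣿⠂⠒⠀⠀⠀
⠀⠀⠀⠀⠒⠂⠒⠂⠒⠿⠀⠀⠀
⠀⠀⠀⠀⠀⠀⠀⠀⠀⠀⠀⠀⠀
⠀⠀⠀⠀⠀⠀⠀⠀⠀⠀⠀⠀⠀
⠀⠀⠀⠀⠀⠀⠀⠀⠀⠀⠀⠀⠀
⠀⠀⠀⠀⠀⠀⠀⠀⠀⠀⠀⠀⠀

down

⠀⠀⠀⠀⠀⠀⠀⠀⠀⠀⠀⠀⠀
⠀⠀⠀⠀⠀⠀⠀⠀⠀⠀⠀⠀⠀
⠀⠀⠀⠀⠀⠀⠀⠀⠀⠀⠀⠀⠀
⠀⠀⠀⠀⠴⠒⠒⠒⠂⠒⠀⠀⠀
⠀⠀⠀⠀⠿⠴⠂⣿⣿⣿⠀⠀⠀
⠀⠀⠀⠀⠒⠒⠂⣿⠂⣿⠀⠀⠀
⠀⠀⠀⠀⠿⠒⣾⣿⠂⠒⠀⠀⠀
⠀⠀⠀⠀⠒⠂⠒⠂⠒⠿⠀⠀⠀
⠀⠀⠀⠀⣿⣿⣿⠒⠂⠀⠀⠀⠀
⠀⠀⠀⠀⠀⠀⠀⠀⠀⠀⠀⠀⠀
⠀⠀⠀⠀⠀⠀⠀⠀⠀⠀⠀⠀⠀
⠀⠀⠀⠀⠀⠀⠀⠀⠀⠀⠀⠀⠀
⠀⠀⠀⠀⠀⠀⠀⠀⠀⠀⠀⠀⠀

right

⠀⠀⠀⠀⠀⠀⠀⠀⠀⠀⠀⠀⠿
⠀⠀⠀⠀⠀⠀⠀⠀⠀⠀⠀⠀⠿
⠀⠀⠀⠀⠀⠀⠀⠀⠀⠀⠀⠀⠿
⠀⠀⠀⠴⠒⠒⠒⠂⠒⠀⠀⠀⠿
⠀⠀⠀⠿⠴⠂⣿⣿⣿⠀⠀⠀⠿
⠀⠀⠀⠒⠒⠂⣿⠂⣿⠀⠀⠀⠿
⠀⠀⠀⠿⠒⠒⣾⠂⠒⠀⠀⠀⠿
⠀⠀⠀⠒⠂⠒⠂⠒⠿⠀⠀⠀⠿
⠀⠀⠀⣿⣿⣿⠒⠂⠒⠀⠀⠀⠿
⠀⠀⠀⠀⠀⠀⠀⠀⠀⠀⠀⠀⠿
⠀⠀⠀⠀⠀⠀⠀⠀⠀⠀⠀⠀⠿
⠀⠀⠀⠀⠀⠀⠀⠀⠀⠀⠀⠀⠿
⠀⠀⠀⠀⠀⠀⠀⠀⠀⠀⠀⠀⠿

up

⠀⠀⠀⠀⠀⠀⠀⠀⠀⠀⠀⠀⠿
⠀⠀⠀⠀⠀⠀⠀⠀⠀⠀⠀⠀⠿
⠀⠀⠀⠀⠀⠀⠀⠀⠀⠀⠀⠀⠿
⠀⠀⠀⠀⠀⠀⠀⠀⠀⠀⠀⠀⠿
⠀⠀⠀⠴⠒⠒⠒⠂⠒⠀⠀⠀⠿
⠀⠀⠀⠿⠴⠂⣿⣿⣿⠀⠀⠀⠿
⠀⠀⠀⠒⠒⠂⣾⠂⣿⠀⠀⠀⠿
⠀⠀⠀⠿⠒⠒⣿⠂⠒⠀⠀⠀⠿
⠀⠀⠀⠒⠂⠒⠂⠒⠿⠀⠀⠀⠿
⠀⠀⠀⣿⣿⣿⠒⠂⠒⠀⠀⠀⠿
⠀⠀⠀⠀⠀⠀⠀⠀⠀⠀⠀⠀⠿
⠀⠀⠀⠀⠀⠀⠀⠀⠀⠀⠀⠀⠿
⠀⠀⠀⠀⠀⠀⠀⠀⠀⠀⠀⠀⠿

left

⠀⠀⠀⠀⠀⠀⠀⠀⠀⠀⠀⠀⠀
⠀⠀⠀⠀⠀⠀⠀⠀⠀⠀⠀⠀⠀
⠀⠀⠀⠀⠀⠀⠀⠀⠀⠀⠀⠀⠀
⠀⠀⠀⠀⠀⠀⠀⠀⠀⠀⠀⠀⠀
⠀⠀⠀⠀⠴⠒⠒⠒⠂⠒⠀⠀⠀
⠀⠀⠀⠀⠿⠴⠂⣿⣿⣿⠀⠀⠀
⠀⠀⠀⠀⠒⠒⣾⣿⠂⣿⠀⠀⠀
⠀⠀⠀⠀⠿⠒⠒⣿⠂⠒⠀⠀⠀
⠀⠀⠀⠀⠒⠂⠒⠂⠒⠿⠀⠀⠀
⠀⠀⠀⠀⣿⣿⣿⠒⠂⠒⠀⠀⠀
⠀⠀⠀⠀⠀⠀⠀⠀⠀⠀⠀⠀⠀
⠀⠀⠀⠀⠀⠀⠀⠀⠀⠀⠀⠀⠀
⠀⠀⠀⠀⠀⠀⠀⠀⠀⠀⠀⠀⠀

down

⠀⠀⠀⠀⠀⠀⠀⠀⠀⠀⠀⠀⠀
⠀⠀⠀⠀⠀⠀⠀⠀⠀⠀⠀⠀⠀
⠀⠀⠀⠀⠀⠀⠀⠀⠀⠀⠀⠀⠀
⠀⠀⠀⠀⠴⠒⠒⠒⠂⠒⠀⠀⠀
⠀⠀⠀⠀⠿⠴⠂⣿⣿⣿⠀⠀⠀
⠀⠀⠀⠀⠒⠒⠂⣿⠂⣿⠀⠀⠀
⠀⠀⠀⠀⠿⠒⣾⣿⠂⠒⠀⠀⠀
⠀⠀⠀⠀⠒⠂⠒⠂⠒⠿⠀⠀⠀
⠀⠀⠀⠀⣿⣿⣿⠒⠂⠒⠀⠀⠀
⠀⠀⠀⠀⠀⠀⠀⠀⠀⠀⠀⠀⠀
⠀⠀⠀⠀⠀⠀⠀⠀⠀⠀⠀⠀⠀
⠀⠀⠀⠀⠀⠀⠀⠀⠀⠀⠀⠀⠀
⠀⠀⠀⠀⠀⠀⠀⠀⠀⠀⠀⠀⠀

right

⠀⠀⠀⠀⠀⠀⠀⠀⠀⠀⠀⠀⠿
⠀⠀⠀⠀⠀⠀⠀⠀⠀⠀⠀⠀⠿
⠀⠀⠀⠀⠀⠀⠀⠀⠀⠀⠀⠀⠿
⠀⠀⠀⠴⠒⠒⠒⠂⠒⠀⠀⠀⠿
⠀⠀⠀⠿⠴⠂⣿⣿⣿⠀⠀⠀⠿
⠀⠀⠀⠒⠒⠂⣿⠂⣿⠀⠀⠀⠿
⠀⠀⠀⠿⠒⠒⣾⠂⠒⠀⠀⠀⠿
⠀⠀⠀⠒⠂⠒⠂⠒⠿⠀⠀⠀⠿
⠀⠀⠀⣿⣿⣿⠒⠂⠒⠀⠀⠀⠿
⠀⠀⠀⠀⠀⠀⠀⠀⠀⠀⠀⠀⠿
⠀⠀⠀⠀⠀⠀⠀⠀⠀⠀⠀⠀⠿
⠀⠀⠀⠀⠀⠀⠀⠀⠀⠀⠀⠀⠿
⠀⠀⠀⠀⠀⠀⠀⠀⠀⠀⠀⠀⠿

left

⠀⠀⠀⠀⠀⠀⠀⠀⠀⠀⠀⠀⠀
⠀⠀⠀⠀⠀⠀⠀⠀⠀⠀⠀⠀⠀
⠀⠀⠀⠀⠀⠀⠀⠀⠀⠀⠀⠀⠀
⠀⠀⠀⠀⠴⠒⠒⠒⠂⠒⠀⠀⠀
⠀⠀⠀⠀⠿⠴⠂⣿⣿⣿⠀⠀⠀
⠀⠀⠀⠀⠒⠒⠂⣿⠂⣿⠀⠀⠀
⠀⠀⠀⠀⠿⠒⣾⣿⠂⠒⠀⠀⠀
⠀⠀⠀⠀⠒⠂⠒⠂⠒⠿⠀⠀⠀
⠀⠀⠀⠀⣿⣿⣿⠒⠂⠒⠀⠀⠀
⠀⠀⠀⠀⠀⠀⠀⠀⠀⠀⠀⠀⠀
⠀⠀⠀⠀⠀⠀⠀⠀⠀⠀⠀⠀⠀
⠀⠀⠀⠀⠀⠀⠀⠀⠀⠀⠀⠀⠀
⠀⠀⠀⠀⠀⠀⠀⠀⠀⠀⠀⠀⠀

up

⠀⠀⠀⠀⠀⠀⠀⠀⠀⠀⠀⠀⠀
⠀⠀⠀⠀⠀⠀⠀⠀⠀⠀⠀⠀⠀
⠀⠀⠀⠀⠀⠀⠀⠀⠀⠀⠀⠀⠀
⠀⠀⠀⠀⠀⠀⠀⠀⠀⠀⠀⠀⠀
⠀⠀⠀⠀⠴⠒⠒⠒⠂⠒⠀⠀⠀
⠀⠀⠀⠀⠿⠴⠂⣿⣿⣿⠀⠀⠀
⠀⠀⠀⠀⠒⠒⣾⣿⠂⣿⠀⠀⠀
⠀⠀⠀⠀⠿⠒⠒⣿⠂⠒⠀⠀⠀
⠀⠀⠀⠀⠒⠂⠒⠂⠒⠿⠀⠀⠀
⠀⠀⠀⠀⣿⣿⣿⠒⠂⠒⠀⠀⠀
⠀⠀⠀⠀⠀⠀⠀⠀⠀⠀⠀⠀⠀
⠀⠀⠀⠀⠀⠀⠀⠀⠀⠀⠀⠀⠀
⠀⠀⠀⠀⠀⠀⠀⠀⠀⠀⠀⠀⠀

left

⠀⠀⠀⠀⠀⠀⠀⠀⠀⠀⠀⠀⠀
⠀⠀⠀⠀⠀⠀⠀⠀⠀⠀⠀⠀⠀
⠀⠀⠀⠀⠀⠀⠀⠀⠀⠀⠀⠀⠀
⠀⠀⠀⠀⠀⠀⠀⠀⠀⠀⠀⠀⠀
⠀⠀⠀⠀⠒⠴⠒⠒⠒⠂⠒⠀⠀
⠀⠀⠀⠀⠒⠿⠴⠂⣿⣿⣿⠀⠀
⠀⠀⠀⠀⠂⠒⣾⠂⣿⠂⣿⠀⠀
⠀⠀⠀⠀⠿⠿⠒⠒⣿⠂⠒⠀⠀
⠀⠀⠀⠀⠂⠒⠂⠒⠂⠒⠿⠀⠀
⠀⠀⠀⠀⠀⣿⣿⣿⠒⠂⠒⠀⠀
⠀⠀⠀⠀⠀⠀⠀⠀⠀⠀⠀⠀⠀
⠀⠀⠀⠀⠀⠀⠀⠀⠀⠀⠀⠀⠀
⠀⠀⠀⠀⠀⠀⠀⠀⠀⠀⠀⠀⠀

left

⠀⠀⠀⠀⠀⠀⠀⠀⠀⠀⠀⠀⠀
⠀⠀⠀⠀⠀⠀⠀⠀⠀⠀⠀⠀⠀
⠀⠀⠀⠀⠀⠀⠀⠀⠀⠀⠀⠀⠀
⠀⠀⠀⠀⠀⠀⠀⠀⠀⠀⠀⠀⠀
⠀⠀⠀⠀⠒⠒⠴⠒⠒⠒⠂⠒⠀
⠀⠀⠀⠀⠂⠒⠿⠴⠂⣿⣿⣿⠀
⠀⠀⠀⠀⠒⠂⣾⠒⠂⣿⠂⣿⠀
⠀⠀⠀⠀⠴⠿⠿⠒⠒⣿⠂⠒⠀
⠀⠀⠀⠀⣿⠂⠒⠂⠒⠂⠒⠿⠀
⠀⠀⠀⠀⠀⠀⣿⣿⣿⠒⠂⠒⠀
⠀⠀⠀⠀⠀⠀⠀⠀⠀⠀⠀⠀⠀
⠀⠀⠀⠀⠀⠀⠀⠀⠀⠀⠀⠀⠀
⠀⠀⠀⠀⠀⠀⠀⠀⠀⠀⠀⠀⠀

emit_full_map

⠒⠒⠴⠒⠒⠒⠂⠒
⠂⠒⠿⠴⠂⣿⣿⣿
⠒⠂⣾⠒⠂⣿⠂⣿
⠴⠿⠿⠒⠒⣿⠂⠒
⣿⠂⠒⠂⠒⠂⠒⠿
⠀⠀⣿⣿⣿⠒⠂⠒

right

⠀⠀⠀⠀⠀⠀⠀⠀⠀⠀⠀⠀⠀
⠀⠀⠀⠀⠀⠀⠀⠀⠀⠀⠀⠀⠀
⠀⠀⠀⠀⠀⠀⠀⠀⠀⠀⠀⠀⠀
⠀⠀⠀⠀⠀⠀⠀⠀⠀⠀⠀⠀⠀
⠀⠀⠀⠒⠒⠴⠒⠒⠒⠂⠒⠀⠀
⠀⠀⠀⠂⠒⠿⠴⠂⣿⣿⣿⠀⠀
⠀⠀⠀⠒⠂⠒⣾⠂⣿⠂⣿⠀⠀
⠀⠀⠀⠴⠿⠿⠒⠒⣿⠂⠒⠀⠀
⠀⠀⠀⣿⠂⠒⠂⠒⠂⠒⠿⠀⠀
⠀⠀⠀⠀⠀⣿⣿⣿⠒⠂⠒⠀⠀
⠀⠀⠀⠀⠀⠀⠀⠀⠀⠀⠀⠀⠀
⠀⠀⠀⠀⠀⠀⠀⠀⠀⠀⠀⠀⠀
⠀⠀⠀⠀⠀⠀⠀⠀⠀⠀⠀⠀⠀

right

⠀⠀⠀⠀⠀⠀⠀⠀⠀⠀⠀⠀⠀
⠀⠀⠀⠀⠀⠀⠀⠀⠀⠀⠀⠀⠀
⠀⠀⠀⠀⠀⠀⠀⠀⠀⠀⠀⠀⠀
⠀⠀⠀⠀⠀⠀⠀⠀⠀⠀⠀⠀⠀
⠀⠀⠒⠒⠴⠒⠒⠒⠂⠒⠀⠀⠀
⠀⠀⠂⠒⠿⠴⠂⣿⣿⣿⠀⠀⠀
⠀⠀⠒⠂⠒⠒⣾⣿⠂⣿⠀⠀⠀
⠀⠀⠴⠿⠿⠒⠒⣿⠂⠒⠀⠀⠀
⠀⠀⣿⠂⠒⠂⠒⠂⠒⠿⠀⠀⠀
⠀⠀⠀⠀⣿⣿⣿⠒⠂⠒⠀⠀⠀
⠀⠀⠀⠀⠀⠀⠀⠀⠀⠀⠀⠀⠀
⠀⠀⠀⠀⠀⠀⠀⠀⠀⠀⠀⠀⠀
⠀⠀⠀⠀⠀⠀⠀⠀⠀⠀⠀⠀⠀

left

⠀⠀⠀⠀⠀⠀⠀⠀⠀⠀⠀⠀⠀
⠀⠀⠀⠀⠀⠀⠀⠀⠀⠀⠀⠀⠀
⠀⠀⠀⠀⠀⠀⠀⠀⠀⠀⠀⠀⠀
⠀⠀⠀⠀⠀⠀⠀⠀⠀⠀⠀⠀⠀
⠀⠀⠀⠒⠒⠴⠒⠒⠒⠂⠒⠀⠀
⠀⠀⠀⠂⠒⠿⠴⠂⣿⣿⣿⠀⠀
⠀⠀⠀⠒⠂⠒⣾⠂⣿⠂⣿⠀⠀
⠀⠀⠀⠴⠿⠿⠒⠒⣿⠂⠒⠀⠀
⠀⠀⠀⣿⠂⠒⠂⠒⠂⠒⠿⠀⠀
⠀⠀⠀⠀⠀⣿⣿⣿⠒⠂⠒⠀⠀
⠀⠀⠀⠀⠀⠀⠀⠀⠀⠀⠀⠀⠀
⠀⠀⠀⠀⠀⠀⠀⠀⠀⠀⠀⠀⠀
⠀⠀⠀⠀⠀⠀⠀⠀⠀⠀⠀⠀⠀

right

⠀⠀⠀⠀⠀⠀⠀⠀⠀⠀⠀⠀⠀
⠀⠀⠀⠀⠀⠀⠀⠀⠀⠀⠀⠀⠀
⠀⠀⠀⠀⠀⠀⠀⠀⠀⠀⠀⠀⠀
⠀⠀⠀⠀⠀⠀⠀⠀⠀⠀⠀⠀⠀
⠀⠀⠒⠒⠴⠒⠒⠒⠂⠒⠀⠀⠀
⠀⠀⠂⠒⠿⠴⠂⣿⣿⣿⠀⠀⠀
⠀⠀⠒⠂⠒⠒⣾⣿⠂⣿⠀⠀⠀
⠀⠀⠴⠿⠿⠒⠒⣿⠂⠒⠀⠀⠀
⠀⠀⣿⠂⠒⠂⠒⠂⠒⠿⠀⠀⠀
⠀⠀⠀⠀⣿⣿⣿⠒⠂⠒⠀⠀⠀
⠀⠀⠀⠀⠀⠀⠀⠀⠀⠀⠀⠀⠀
⠀⠀⠀⠀⠀⠀⠀⠀⠀⠀⠀⠀⠀
⠀⠀⠀⠀⠀⠀⠀⠀⠀⠀⠀⠀⠀

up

⠀⠀⠀⠀⠀⠀⠀⠀⠀⠀⠀⠀⠀
⠀⠀⠀⠀⠀⠀⠀⠀⠀⠀⠀⠀⠀
⠀⠀⠀⠀⠀⠀⠀⠀⠀⠀⠀⠀⠀
⠀⠀⠀⠀⠀⠀⠀⠀⠀⠀⠀⠀⠀
⠀⠀⠀⠀⠂⠂⠿⠒⠒⠀⠀⠀⠀
⠀⠀⠒⠒⠴⠒⠒⠒⠂⠒⠀⠀⠀
⠀⠀⠂⠒⠿⠴⣾⣿⣿⣿⠀⠀⠀
⠀⠀⠒⠂⠒⠒⠂⣿⠂⣿⠀⠀⠀
⠀⠀⠴⠿⠿⠒⠒⣿⠂⠒⠀⠀⠀
⠀⠀⣿⠂⠒⠂⠒⠂⠒⠿⠀⠀⠀
⠀⠀⠀⠀⣿⣿⣿⠒⠂⠒⠀⠀⠀
⠀⠀⠀⠀⠀⠀⠀⠀⠀⠀⠀⠀⠀
⠀⠀⠀⠀⠀⠀⠀⠀⠀⠀⠀⠀⠀

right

⠀⠀⠀⠀⠀⠀⠀⠀⠀⠀⠀⠀⠿
⠀⠀⠀⠀⠀⠀⠀⠀⠀⠀⠀⠀⠿
⠀⠀⠀⠀⠀⠀⠀⠀⠀⠀⠀⠀⠿
⠀⠀⠀⠀⠀⠀⠀⠀⠀⠀⠀⠀⠿
⠀⠀⠀⠂⠂⠿⠒⠒⠂⠀⠀⠀⠿
⠀⠒⠒⠴⠒⠒⠒⠂⠒⠀⠀⠀⠿
⠀⠂⠒⠿⠴⠂⣾⣿⣿⠀⠀⠀⠿
⠀⠒⠂⠒⠒⠂⣿⠂⣿⠀⠀⠀⠿
⠀⠴⠿⠿⠒⠒⣿⠂⠒⠀⠀⠀⠿
⠀⣿⠂⠒⠂⠒⠂⠒⠿⠀⠀⠀⠿
⠀⠀⠀⣿⣿⣿⠒⠂⠒⠀⠀⠀⠿
⠀⠀⠀⠀⠀⠀⠀⠀⠀⠀⠀⠀⠿
⠀⠀⠀⠀⠀⠀⠀⠀⠀⠀⠀⠀⠿

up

⠀⠀⠀⠀⠀⠀⠀⠀⠀⠀⠀⠀⠿
⠀⠀⠀⠀⠀⠀⠀⠀⠀⠀⠀⠀⠿
⠀⠀⠀⠀⠀⠀⠀⠀⠀⠀⠀⠀⠿
⠀⠀⠀⠀⠀⠀⠀⠀⠀⠀⠀⠀⠿
⠀⠀⠀⠀⣿⠴⠒⠒⠴⠀⠀⠀⠿
⠀⠀⠀⠂⠂⠿⠒⠒⠂⠀⠀⠀⠿
⠀⠒⠒⠴⠒⠒⣾⠂⠒⠀⠀⠀⠿
⠀⠂⠒⠿⠴⠂⣿⣿⣿⠀⠀⠀⠿
⠀⠒⠂⠒⠒⠂⣿⠂⣿⠀⠀⠀⠿
⠀⠴⠿⠿⠒⠒⣿⠂⠒⠀⠀⠀⠿
⠀⣿⠂⠒⠂⠒⠂⠒⠿⠀⠀⠀⠿
⠀⠀⠀⣿⣿⣿⠒⠂⠒⠀⠀⠀⠿
⠀⠀⠀⠀⠀⠀⠀⠀⠀⠀⠀⠀⠿

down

⠀⠀⠀⠀⠀⠀⠀⠀⠀⠀⠀⠀⠿
⠀⠀⠀⠀⠀⠀⠀⠀⠀⠀⠀⠀⠿
⠀⠀⠀⠀⠀⠀⠀⠀⠀⠀⠀⠀⠿
⠀⠀⠀⠀⣿⠴⠒⠒⠴⠀⠀⠀⠿
⠀⠀⠀⠂⠂⠿⠒⠒⠂⠀⠀⠀⠿
⠀⠒⠒⠴⠒⠒⠒⠂⠒⠀⠀⠀⠿
⠀⠂⠒⠿⠴⠂⣾⣿⣿⠀⠀⠀⠿
⠀⠒⠂⠒⠒⠂⣿⠂⣿⠀⠀⠀⠿
⠀⠴⠿⠿⠒⠒⣿⠂⠒⠀⠀⠀⠿
⠀⣿⠂⠒⠂⠒⠂⠒⠿⠀⠀⠀⠿
⠀⠀⠀⣿⣿⣿⠒⠂⠒⠀⠀⠀⠿
⠀⠀⠀⠀⠀⠀⠀⠀⠀⠀⠀⠀⠿
⠀⠀⠀⠀⠀⠀⠀⠀⠀⠀⠀⠀⠿

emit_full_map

⠀⠀⠀⣿⠴⠒⠒⠴
⠀⠀⠂⠂⠿⠒⠒⠂
⠒⠒⠴⠒⠒⠒⠂⠒
⠂⠒⠿⠴⠂⣾⣿⣿
⠒⠂⠒⠒⠂⣿⠂⣿
⠴⠿⠿⠒⠒⣿⠂⠒
⣿⠂⠒⠂⠒⠂⠒⠿
⠀⠀⣿⣿⣿⠒⠂⠒


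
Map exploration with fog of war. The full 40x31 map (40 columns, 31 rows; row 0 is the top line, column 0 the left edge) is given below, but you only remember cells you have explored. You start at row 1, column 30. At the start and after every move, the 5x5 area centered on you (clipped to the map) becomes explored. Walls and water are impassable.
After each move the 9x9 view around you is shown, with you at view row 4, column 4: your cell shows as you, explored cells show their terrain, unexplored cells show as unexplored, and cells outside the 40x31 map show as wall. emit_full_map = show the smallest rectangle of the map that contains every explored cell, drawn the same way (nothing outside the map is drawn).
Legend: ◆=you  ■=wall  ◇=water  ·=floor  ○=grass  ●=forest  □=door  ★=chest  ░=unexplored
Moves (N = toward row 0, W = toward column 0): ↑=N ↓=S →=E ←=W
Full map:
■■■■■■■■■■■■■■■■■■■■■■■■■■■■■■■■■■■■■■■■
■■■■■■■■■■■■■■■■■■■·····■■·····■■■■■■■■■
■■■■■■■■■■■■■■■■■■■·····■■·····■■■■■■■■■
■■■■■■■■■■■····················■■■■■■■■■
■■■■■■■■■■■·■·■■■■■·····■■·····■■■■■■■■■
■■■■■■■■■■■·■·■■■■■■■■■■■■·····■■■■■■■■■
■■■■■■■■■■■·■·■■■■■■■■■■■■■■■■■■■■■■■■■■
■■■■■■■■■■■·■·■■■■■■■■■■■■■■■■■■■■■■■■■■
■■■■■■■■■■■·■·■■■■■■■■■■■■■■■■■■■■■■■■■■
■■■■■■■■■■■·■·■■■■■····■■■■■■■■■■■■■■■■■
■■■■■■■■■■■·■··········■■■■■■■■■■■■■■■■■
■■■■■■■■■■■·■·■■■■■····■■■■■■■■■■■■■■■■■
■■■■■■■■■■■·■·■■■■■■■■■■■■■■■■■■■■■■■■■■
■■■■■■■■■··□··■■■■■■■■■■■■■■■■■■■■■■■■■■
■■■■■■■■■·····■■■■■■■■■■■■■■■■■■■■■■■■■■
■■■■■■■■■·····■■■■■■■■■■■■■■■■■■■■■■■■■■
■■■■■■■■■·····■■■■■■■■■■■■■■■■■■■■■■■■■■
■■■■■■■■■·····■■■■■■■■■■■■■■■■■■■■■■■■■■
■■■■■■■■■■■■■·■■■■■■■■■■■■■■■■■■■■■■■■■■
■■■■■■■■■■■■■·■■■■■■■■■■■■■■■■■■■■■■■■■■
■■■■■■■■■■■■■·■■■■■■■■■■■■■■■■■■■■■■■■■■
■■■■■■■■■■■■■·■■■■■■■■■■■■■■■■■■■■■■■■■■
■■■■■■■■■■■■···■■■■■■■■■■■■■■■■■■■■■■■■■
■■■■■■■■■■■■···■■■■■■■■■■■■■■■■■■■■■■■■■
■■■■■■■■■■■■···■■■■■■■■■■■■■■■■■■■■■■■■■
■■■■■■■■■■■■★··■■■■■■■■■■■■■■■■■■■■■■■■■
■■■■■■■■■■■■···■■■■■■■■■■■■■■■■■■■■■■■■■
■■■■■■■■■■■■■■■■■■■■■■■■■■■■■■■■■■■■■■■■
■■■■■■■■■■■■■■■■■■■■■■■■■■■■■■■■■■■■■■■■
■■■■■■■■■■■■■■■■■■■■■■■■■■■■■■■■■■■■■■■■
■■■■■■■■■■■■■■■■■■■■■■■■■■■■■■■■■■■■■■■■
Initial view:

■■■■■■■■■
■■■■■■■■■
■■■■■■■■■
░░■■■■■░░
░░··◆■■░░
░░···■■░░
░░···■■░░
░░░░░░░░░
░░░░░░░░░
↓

■■■■■■■■■
■■■■■■■■■
░░■■■■■░░
░░···■■░░
░░··◆■■░░
░░···■■░░
░░···■■░░
░░░░░░░░░
░░░░░░░░░

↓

■■■■■■■■■
░░■■■■■░░
░░···■■░░
░░···■■░░
░░··◆■■░░
░░···■■░░
░░···■■░░
░░░░░░░░░
░░░░░░░░░

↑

■■■■■■■■■
■■■■■■■■■
░░■■■■■░░
░░···■■░░
░░··◆■■░░
░░···■■░░
░░···■■░░
░░···■■░░
░░░░░░░░░

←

■■■■■■■■■
■■■■■■■■■
░░■■■■■■░
░░····■■░
░░··◆·■■░
░░····■■░
░░····■■░
░░░···■■░
░░░░░░░░░

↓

■■■■■■■■■
░░■■■■■■░
░░····■■░
░░····■■░
░░··◆·■■░
░░····■■░
░░····■■░
░░░░░░░░░
░░░░░░░░░

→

■■■■■■■■■
░■■■■■■░░
░····■■░░
░····■■░░
░···◆■■░░
░····■■░░
░····■■░░
░░░░░░░░░
░░░░░░░░░

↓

░■■■■■■░░
░····■■░░
░····■■░░
░····■■░░
░···◆■■░░
░····■■░░
░░■■■■■░░
░░░░░░░░░
░░░░░░░░░

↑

■■■■■■■■■
░■■■■■■░░
░····■■░░
░····■■░░
░···◆■■░░
░····■■░░
░····■■░░
░░■■■■■░░
░░░░░░░░░

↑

■■■■■■■■■
■■■■■■■■■
░■■■■■■░░
░····■■░░
░···◆■■░░
░····■■░░
░····■■░░
░····■■░░
░░■■■■■░░

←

■■■■■■■■■
■■■■■■■■■
░░■■■■■■░
░░····■■░
░░··◆·■■░
░░····■■░
░░····■■░
░░····■■░
░░░■■■■■░

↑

■■■■■■■■■
■■■■■■■■■
■■■■■■■■■
░░■■■■■■░
░░··◆·■■░
░░····■■░
░░····■■░
░░····■■░
░░····■■░

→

■■■■■■■■■
■■■■■■■■■
■■■■■■■■■
░■■■■■■░░
░···◆■■░░
░····■■░░
░····■■░░
░····■■░░
░····■■░░

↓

■■■■■■■■■
■■■■■■■■■
░■■■■■■░░
░····■■░░
░···◆■■░░
░····■■░░
░····■■░░
░····■■░░
░░■■■■■░░

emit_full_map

■■■■■■
····■■
···◆■■
····■■
····■■
····■■
░■■■■■

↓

■■■■■■■■■
░■■■■■■░░
░····■■░░
░····■■░░
░···◆■■░░
░····■■░░
░····■■░░
░░■■■■■░░
░░░░░░░░░


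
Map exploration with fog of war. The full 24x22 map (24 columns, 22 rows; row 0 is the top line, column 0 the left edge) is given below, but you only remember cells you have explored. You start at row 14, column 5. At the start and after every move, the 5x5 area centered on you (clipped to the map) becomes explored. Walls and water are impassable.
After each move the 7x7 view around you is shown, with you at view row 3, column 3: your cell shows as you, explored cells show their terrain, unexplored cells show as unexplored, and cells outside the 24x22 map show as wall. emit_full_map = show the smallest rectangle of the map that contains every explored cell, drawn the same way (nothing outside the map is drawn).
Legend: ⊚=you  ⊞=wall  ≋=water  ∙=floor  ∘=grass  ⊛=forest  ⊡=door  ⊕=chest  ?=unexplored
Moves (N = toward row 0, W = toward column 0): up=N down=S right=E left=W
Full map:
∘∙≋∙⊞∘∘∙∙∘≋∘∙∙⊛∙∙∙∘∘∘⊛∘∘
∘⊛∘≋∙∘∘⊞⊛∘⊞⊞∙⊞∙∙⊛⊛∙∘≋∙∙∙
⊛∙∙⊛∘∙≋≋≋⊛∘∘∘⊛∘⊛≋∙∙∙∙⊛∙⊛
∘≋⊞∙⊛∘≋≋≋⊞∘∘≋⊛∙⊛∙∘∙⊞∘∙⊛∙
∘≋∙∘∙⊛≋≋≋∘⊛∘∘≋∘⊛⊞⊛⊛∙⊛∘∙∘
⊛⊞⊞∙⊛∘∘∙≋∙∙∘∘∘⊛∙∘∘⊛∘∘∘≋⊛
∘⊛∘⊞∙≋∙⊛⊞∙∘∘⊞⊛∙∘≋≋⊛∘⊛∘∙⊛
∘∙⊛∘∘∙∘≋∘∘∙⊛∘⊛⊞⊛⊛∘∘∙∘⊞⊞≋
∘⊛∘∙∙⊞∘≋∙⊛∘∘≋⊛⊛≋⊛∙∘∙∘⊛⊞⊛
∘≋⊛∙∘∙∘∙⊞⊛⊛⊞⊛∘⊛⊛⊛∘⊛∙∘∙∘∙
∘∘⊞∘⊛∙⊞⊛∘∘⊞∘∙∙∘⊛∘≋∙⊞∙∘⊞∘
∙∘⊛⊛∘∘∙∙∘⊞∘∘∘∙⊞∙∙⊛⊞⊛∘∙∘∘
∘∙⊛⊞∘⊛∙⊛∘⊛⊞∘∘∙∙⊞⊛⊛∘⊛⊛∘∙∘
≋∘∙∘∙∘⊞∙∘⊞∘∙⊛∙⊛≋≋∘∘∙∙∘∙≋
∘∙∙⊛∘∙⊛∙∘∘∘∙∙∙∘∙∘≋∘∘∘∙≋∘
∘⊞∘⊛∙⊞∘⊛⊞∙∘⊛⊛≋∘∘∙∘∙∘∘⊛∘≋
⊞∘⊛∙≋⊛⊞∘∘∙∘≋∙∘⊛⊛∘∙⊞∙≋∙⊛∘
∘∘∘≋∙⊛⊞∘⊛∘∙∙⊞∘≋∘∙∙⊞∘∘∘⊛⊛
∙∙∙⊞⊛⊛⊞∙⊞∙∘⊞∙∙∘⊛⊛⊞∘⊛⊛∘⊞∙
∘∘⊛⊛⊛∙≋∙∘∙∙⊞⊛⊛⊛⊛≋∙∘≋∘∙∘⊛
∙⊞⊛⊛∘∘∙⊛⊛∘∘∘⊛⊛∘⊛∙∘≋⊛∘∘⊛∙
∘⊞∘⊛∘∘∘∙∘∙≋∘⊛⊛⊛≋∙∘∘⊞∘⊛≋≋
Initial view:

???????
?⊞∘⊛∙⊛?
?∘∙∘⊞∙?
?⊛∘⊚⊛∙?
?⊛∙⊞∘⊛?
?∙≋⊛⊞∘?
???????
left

???????
?⊛⊞∘⊛∙⊛
?∙∘∙∘⊞∙
?∙⊛⊚∙⊛∙
?∘⊛∙⊞∘⊛
?⊛∙≋⊛⊞∘
???????

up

???????
?⊛⊛∘∘∙?
?⊛⊞∘⊛∙⊛
?∙∘⊚∘⊞∙
?∙⊛∘∙⊛∙
?∘⊛∙⊞∘⊛
?⊛∙≋⊛⊞∘

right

???????
⊛⊛∘∘∙∙?
⊛⊞∘⊛∙⊛?
∙∘∙⊚⊞∙?
∙⊛∘∙⊛∙?
∘⊛∙⊞∘⊛?
⊛∙≋⊛⊞∘?

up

???????
?∘⊛∙⊞⊛?
⊛⊛∘∘∙∙?
⊛⊞∘⊚∙⊛?
∙∘∙∘⊞∙?
∙⊛∘∙⊛∙?
∘⊛∙⊞∘⊛?

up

???????
?∙∘∙∘∙?
?∘⊛∙⊞⊛?
⊛⊛∘⊚∙∙?
⊛⊞∘⊛∙⊛?
∙∘∙∘⊞∙?
∙⊛∘∙⊛∙?

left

???????
?⊛∙∘∙∘∙
?⊞∘⊛∙⊞⊛
?⊛⊛⊚∘∙∙
?⊛⊞∘⊛∙⊛
?∙∘∙∘⊞∙
?∙⊛∘∙⊛∙

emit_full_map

⊛∙∘∙∘∙
⊞∘⊛∙⊞⊛
⊛⊛⊚∘∙∙
⊛⊞∘⊛∙⊛
∙∘∙∘⊞∙
∙⊛∘∙⊛∙
∘⊛∙⊞∘⊛
⊛∙≋⊛⊞∘

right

???????
⊛∙∘∙∘∙?
⊞∘⊛∙⊞⊛?
⊛⊛∘⊚∙∙?
⊛⊞∘⊛∙⊛?
∙∘∙∘⊞∙?
∙⊛∘∙⊛∙?

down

⊛∙∘∙∘∙?
⊞∘⊛∙⊞⊛?
⊛⊛∘∘∙∙?
⊛⊞∘⊚∙⊛?
∙∘∙∘⊞∙?
∙⊛∘∙⊛∙?
∘⊛∙⊞∘⊛?

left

?⊛∙∘∙∘∙
?⊞∘⊛∙⊞⊛
?⊛⊛∘∘∙∙
?⊛⊞⊚⊛∙⊛
?∙∘∙∘⊞∙
?∙⊛∘∙⊛∙
?∘⊛∙⊞∘⊛

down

?⊞∘⊛∙⊞⊛
?⊛⊛∘∘∙∙
?⊛⊞∘⊛∙⊛
?∙∘⊚∘⊞∙
?∙⊛∘∙⊛∙
?∘⊛∙⊞∘⊛
?⊛∙≋⊛⊞∘

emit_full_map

⊛∙∘∙∘∙
⊞∘⊛∙⊞⊛
⊛⊛∘∘∙∙
⊛⊞∘⊛∙⊛
∙∘⊚∘⊞∙
∙⊛∘∙⊛∙
∘⊛∙⊞∘⊛
⊛∙≋⊛⊞∘

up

?⊛∙∘∙∘∙
?⊞∘⊛∙⊞⊛
?⊛⊛∘∘∙∙
?⊛⊞⊚⊛∙⊛
?∙∘∙∘⊞∙
?∙⊛∘∙⊛∙
?∘⊛∙⊞∘⊛

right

⊛∙∘∙∘∙?
⊞∘⊛∙⊞⊛?
⊛⊛∘∘∙∙?
⊛⊞∘⊚∙⊛?
∙∘∙∘⊞∙?
∙⊛∘∙⊛∙?
∘⊛∙⊞∘⊛?

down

⊞∘⊛∙⊞⊛?
⊛⊛∘∘∙∙?
⊛⊞∘⊛∙⊛?
∙∘∙⊚⊞∙?
∙⊛∘∙⊛∙?
∘⊛∙⊞∘⊛?
⊛∙≋⊛⊞∘?

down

⊛⊛∘∘∙∙?
⊛⊞∘⊛∙⊛?
∙∘∙∘⊞∙?
∙⊛∘⊚⊛∙?
∘⊛∙⊞∘⊛?
⊛∙≋⊛⊞∘?
???????

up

⊞∘⊛∙⊞⊛?
⊛⊛∘∘∙∙?
⊛⊞∘⊛∙⊛?
∙∘∙⊚⊞∙?
∙⊛∘∙⊛∙?
∘⊛∙⊞∘⊛?
⊛∙≋⊛⊞∘?


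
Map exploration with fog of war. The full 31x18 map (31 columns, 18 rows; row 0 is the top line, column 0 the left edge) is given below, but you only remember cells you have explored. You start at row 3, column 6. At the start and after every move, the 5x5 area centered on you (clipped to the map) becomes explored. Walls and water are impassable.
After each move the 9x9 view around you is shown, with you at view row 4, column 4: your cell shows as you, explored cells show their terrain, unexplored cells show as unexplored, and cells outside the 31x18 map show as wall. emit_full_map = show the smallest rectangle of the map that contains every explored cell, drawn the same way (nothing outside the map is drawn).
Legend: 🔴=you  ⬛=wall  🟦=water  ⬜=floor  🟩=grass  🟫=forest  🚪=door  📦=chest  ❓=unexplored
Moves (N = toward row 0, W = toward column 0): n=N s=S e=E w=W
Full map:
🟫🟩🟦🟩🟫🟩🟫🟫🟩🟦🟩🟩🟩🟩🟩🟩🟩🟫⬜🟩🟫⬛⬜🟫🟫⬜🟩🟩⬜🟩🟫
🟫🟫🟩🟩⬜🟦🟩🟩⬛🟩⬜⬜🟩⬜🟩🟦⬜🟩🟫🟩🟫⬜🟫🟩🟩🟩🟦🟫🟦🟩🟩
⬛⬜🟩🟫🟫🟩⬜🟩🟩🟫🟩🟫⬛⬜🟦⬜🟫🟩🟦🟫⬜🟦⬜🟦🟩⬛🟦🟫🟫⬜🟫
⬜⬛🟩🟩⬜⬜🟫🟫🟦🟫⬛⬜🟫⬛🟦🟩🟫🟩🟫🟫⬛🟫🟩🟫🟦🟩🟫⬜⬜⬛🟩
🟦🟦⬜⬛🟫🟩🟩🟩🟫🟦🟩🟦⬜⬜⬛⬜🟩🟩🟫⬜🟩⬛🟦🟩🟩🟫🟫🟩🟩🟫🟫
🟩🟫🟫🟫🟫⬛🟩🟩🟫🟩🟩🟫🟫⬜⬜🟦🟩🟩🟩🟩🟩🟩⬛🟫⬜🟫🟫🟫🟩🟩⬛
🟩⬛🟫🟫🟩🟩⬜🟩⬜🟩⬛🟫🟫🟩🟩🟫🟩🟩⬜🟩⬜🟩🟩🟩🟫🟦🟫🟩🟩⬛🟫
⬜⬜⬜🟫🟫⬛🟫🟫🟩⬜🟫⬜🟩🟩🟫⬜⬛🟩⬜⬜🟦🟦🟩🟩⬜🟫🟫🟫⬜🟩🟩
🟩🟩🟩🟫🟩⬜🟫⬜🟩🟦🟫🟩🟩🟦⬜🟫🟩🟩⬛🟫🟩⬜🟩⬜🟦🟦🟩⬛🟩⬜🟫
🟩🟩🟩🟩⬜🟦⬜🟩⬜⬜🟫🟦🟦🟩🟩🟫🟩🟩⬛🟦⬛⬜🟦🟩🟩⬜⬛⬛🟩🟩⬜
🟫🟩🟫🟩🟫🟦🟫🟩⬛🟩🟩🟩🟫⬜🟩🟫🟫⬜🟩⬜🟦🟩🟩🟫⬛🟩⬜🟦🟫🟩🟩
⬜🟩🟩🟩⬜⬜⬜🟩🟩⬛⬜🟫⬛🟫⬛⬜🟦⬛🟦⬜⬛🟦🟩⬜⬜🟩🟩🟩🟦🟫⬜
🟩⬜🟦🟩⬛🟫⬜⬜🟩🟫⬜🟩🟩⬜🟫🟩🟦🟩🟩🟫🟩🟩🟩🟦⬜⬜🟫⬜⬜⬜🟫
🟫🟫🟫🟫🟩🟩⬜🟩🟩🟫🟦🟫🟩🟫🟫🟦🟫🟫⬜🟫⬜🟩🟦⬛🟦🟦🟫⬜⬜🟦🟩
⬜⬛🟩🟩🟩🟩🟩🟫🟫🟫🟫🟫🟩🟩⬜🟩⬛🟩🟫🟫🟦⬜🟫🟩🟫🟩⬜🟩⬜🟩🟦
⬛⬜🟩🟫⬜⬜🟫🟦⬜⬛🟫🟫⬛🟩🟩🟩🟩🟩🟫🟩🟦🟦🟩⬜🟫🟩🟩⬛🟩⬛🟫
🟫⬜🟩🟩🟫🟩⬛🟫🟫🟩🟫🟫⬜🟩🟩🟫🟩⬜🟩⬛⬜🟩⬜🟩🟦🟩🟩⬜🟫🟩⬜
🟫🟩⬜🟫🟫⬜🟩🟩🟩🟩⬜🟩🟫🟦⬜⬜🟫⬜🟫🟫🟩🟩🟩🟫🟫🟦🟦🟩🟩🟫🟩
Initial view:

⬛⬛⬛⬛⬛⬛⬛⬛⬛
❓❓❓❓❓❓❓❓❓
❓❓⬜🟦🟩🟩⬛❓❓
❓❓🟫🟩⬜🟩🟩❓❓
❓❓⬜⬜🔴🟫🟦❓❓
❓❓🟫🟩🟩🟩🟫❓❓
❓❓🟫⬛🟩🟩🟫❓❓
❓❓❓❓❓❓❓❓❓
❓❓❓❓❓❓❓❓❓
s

❓❓❓❓❓❓❓❓❓
❓❓⬜🟦🟩🟩⬛❓❓
❓❓🟫🟩⬜🟩🟩❓❓
❓❓⬜⬜🟫🟫🟦❓❓
❓❓🟫🟩🔴🟩🟫❓❓
❓❓🟫⬛🟩🟩🟫❓❓
❓❓🟩🟩⬜🟩⬜❓❓
❓❓❓❓❓❓❓❓❓
❓❓❓❓❓❓❓❓❓

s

❓❓⬜🟦🟩🟩⬛❓❓
❓❓🟫🟩⬜🟩🟩❓❓
❓❓⬜⬜🟫🟫🟦❓❓
❓❓🟫🟩🟩🟩🟫❓❓
❓❓🟫⬛🔴🟩🟫❓❓
❓❓🟩🟩⬜🟩⬜❓❓
❓❓🟫⬛🟫🟫🟩❓❓
❓❓❓❓❓❓❓❓❓
❓❓❓❓❓❓❓❓❓

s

❓❓🟫🟩⬜🟩🟩❓❓
❓❓⬜⬜🟫🟫🟦❓❓
❓❓🟫🟩🟩🟩🟫❓❓
❓❓🟫⬛🟩🟩🟫❓❓
❓❓🟩🟩🔴🟩⬜❓❓
❓❓🟫⬛🟫🟫🟩❓❓
❓❓🟩⬜🟫⬜🟩❓❓
❓❓❓❓❓❓❓❓❓
❓❓❓❓❓❓❓❓❓

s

❓❓⬜⬜🟫🟫🟦❓❓
❓❓🟫🟩🟩🟩🟫❓❓
❓❓🟫⬛🟩🟩🟫❓❓
❓❓🟩🟩⬜🟩⬜❓❓
❓❓🟫⬛🔴🟫🟩❓❓
❓❓🟩⬜🟫⬜🟩❓❓
❓❓⬜🟦⬜🟩⬜❓❓
❓❓❓❓❓❓❓❓❓
❓❓❓❓❓❓❓❓❓

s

❓❓🟫🟩🟩🟩🟫❓❓
❓❓🟫⬛🟩🟩🟫❓❓
❓❓🟩🟩⬜🟩⬜❓❓
❓❓🟫⬛🟫🟫🟩❓❓
❓❓🟩⬜🔴⬜🟩❓❓
❓❓⬜🟦⬜🟩⬜❓❓
❓❓🟫🟦🟫🟩⬛❓❓
❓❓❓❓❓❓❓❓❓
❓❓❓❓❓❓❓❓❓

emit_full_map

⬜🟦🟩🟩⬛
🟫🟩⬜🟩🟩
⬜⬜🟫🟫🟦
🟫🟩🟩🟩🟫
🟫⬛🟩🟩🟫
🟩🟩⬜🟩⬜
🟫⬛🟫🟫🟩
🟩⬜🔴⬜🟩
⬜🟦⬜🟩⬜
🟫🟦🟫🟩⬛

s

❓❓🟫⬛🟩🟩🟫❓❓
❓❓🟩🟩⬜🟩⬜❓❓
❓❓🟫⬛🟫🟫🟩❓❓
❓❓🟩⬜🟫⬜🟩❓❓
❓❓⬜🟦🔴🟩⬜❓❓
❓❓🟫🟦🟫🟩⬛❓❓
❓❓⬜⬜⬜🟩🟩❓❓
❓❓❓❓❓❓❓❓❓
❓❓❓❓❓❓❓❓❓

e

❓🟫⬛🟩🟩🟫❓❓❓
❓🟩🟩⬜🟩⬜❓❓❓
❓🟫⬛🟫🟫🟩⬜❓❓
❓🟩⬜🟫⬜🟩🟦❓❓
❓⬜🟦⬜🔴⬜⬜❓❓
❓🟫🟦🟫🟩⬛🟩❓❓
❓⬜⬜⬜🟩🟩⬛❓❓
❓❓❓❓❓❓❓❓❓
❓❓❓❓❓❓❓❓❓

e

🟫⬛🟩🟩🟫❓❓❓❓
🟩🟩⬜🟩⬜❓❓❓❓
🟫⬛🟫🟫🟩⬜🟫❓❓
🟩⬜🟫⬜🟩🟦🟫❓❓
⬜🟦⬜🟩🔴⬜🟫❓❓
🟫🟦🟫🟩⬛🟩🟩❓❓
⬜⬜⬜🟩🟩⬛⬜❓❓
❓❓❓❓❓❓❓❓❓
❓❓❓❓❓❓❓❓❓

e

⬛🟩🟩🟫❓❓❓❓❓
🟩⬜🟩⬜❓❓❓❓❓
⬛🟫🟫🟩⬜🟫⬜❓❓
⬜🟫⬜🟩🟦🟫🟩❓❓
🟦⬜🟩⬜🔴🟫🟦❓❓
🟦🟫🟩⬛🟩🟩🟩❓❓
⬜⬜🟩🟩⬛⬜🟫❓❓
❓❓❓❓❓❓❓❓❓
❓❓❓❓❓❓❓❓❓

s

🟩⬜🟩⬜❓❓❓❓❓
⬛🟫🟫🟩⬜🟫⬜❓❓
⬜🟫⬜🟩🟦🟫🟩❓❓
🟦⬜🟩⬜⬜🟫🟦❓❓
🟦🟫🟩⬛🔴🟩🟩❓❓
⬜⬜🟩🟩⬛⬜🟫❓❓
❓❓⬜🟩🟫⬜🟩❓❓
❓❓❓❓❓❓❓❓❓
❓❓❓❓❓❓❓❓❓

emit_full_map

⬜🟦🟩🟩⬛❓❓❓
🟫🟩⬜🟩🟩❓❓❓
⬜⬜🟫🟫🟦❓❓❓
🟫🟩🟩🟩🟫❓❓❓
🟫⬛🟩🟩🟫❓❓❓
🟩🟩⬜🟩⬜❓❓❓
🟫⬛🟫🟫🟩⬜🟫⬜
🟩⬜🟫⬜🟩🟦🟫🟩
⬜🟦⬜🟩⬜⬜🟫🟦
🟫🟦🟫🟩⬛🔴🟩🟩
⬜⬜⬜🟩🟩⬛⬜🟫
❓❓❓⬜🟩🟫⬜🟩

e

⬜🟩⬜❓❓❓❓❓❓
🟫🟫🟩⬜🟫⬜❓❓❓
🟫⬜🟩🟦🟫🟩🟩❓❓
⬜🟩⬜⬜🟫🟦🟦❓❓
🟫🟩⬛🟩🔴🟩🟫❓❓
⬜🟩🟩⬛⬜🟫⬛❓❓
❓⬜🟩🟫⬜🟩🟩❓❓
❓❓❓❓❓❓❓❓❓
❓❓❓❓❓❓❓❓❓

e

🟩⬜❓❓❓❓❓❓❓
🟫🟩⬜🟫⬜❓❓❓❓
⬜🟩🟦🟫🟩🟩🟦❓❓
🟩⬜⬜🟫🟦🟦🟩❓❓
🟩⬛🟩🟩🔴🟫⬜❓❓
🟩🟩⬛⬜🟫⬛🟫❓❓
⬜🟩🟫⬜🟩🟩⬜❓❓
❓❓❓❓❓❓❓❓❓
❓❓❓❓❓❓❓❓❓

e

⬜❓❓❓❓❓❓❓❓
🟩⬜🟫⬜❓❓❓❓❓
🟩🟦🟫🟩🟩🟦⬜❓❓
⬜⬜🟫🟦🟦🟩🟩❓❓
⬛🟩🟩🟩🔴⬜🟩❓❓
🟩⬛⬜🟫⬛🟫⬛❓❓
🟩🟫⬜🟩🟩⬜🟫❓❓
❓❓❓❓❓❓❓❓❓
❓❓❓❓❓❓❓❓❓

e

❓❓❓❓❓❓❓❓❓
⬜🟫⬜❓❓❓❓❓❓
🟦🟫🟩🟩🟦⬜🟫❓❓
⬜🟫🟦🟦🟩🟩🟫❓❓
🟩🟩🟩🟫🔴🟩🟫❓❓
⬛⬜🟫⬛🟫⬛⬜❓❓
🟫⬜🟩🟩⬜🟫🟩❓❓
❓❓❓❓❓❓❓❓❓
❓❓❓❓❓❓❓❓❓

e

❓❓❓❓❓❓❓❓❓
🟫⬜❓❓❓❓❓❓❓
🟫🟩🟩🟦⬜🟫🟩❓❓
🟫🟦🟦🟩🟩🟫🟩❓❓
🟩🟩🟫⬜🔴🟫🟫❓❓
⬜🟫⬛🟫⬛⬜🟦❓❓
⬜🟩🟩⬜🟫🟩🟦❓❓
❓❓❓❓❓❓❓❓❓
❓❓❓❓❓❓❓❓❓

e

❓❓❓❓❓❓❓❓❓
⬜❓❓❓❓❓❓❓❓
🟩🟩🟦⬜🟫🟩🟩❓❓
🟦🟦🟩🟩🟫🟩🟩❓❓
🟩🟫⬜🟩🔴🟫⬜❓❓
🟫⬛🟫⬛⬜🟦⬛❓❓
🟩🟩⬜🟫🟩🟦🟩❓❓
❓❓❓❓❓❓❓❓❓
❓❓❓❓❓❓❓❓❓

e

❓❓❓❓❓❓❓❓❓
❓❓❓❓❓❓❓❓❓
🟩🟦⬜🟫🟩🟩⬛❓❓
🟦🟩🟩🟫🟩🟩⬛❓❓
🟫⬜🟩🟫🔴⬜🟩❓❓
⬛🟫⬛⬜🟦⬛🟦❓❓
🟩⬜🟫🟩🟦🟩🟩❓❓
❓❓❓❓❓❓❓❓❓
❓❓❓❓❓❓❓❓❓

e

❓❓❓❓❓❓❓❓❓
❓❓❓❓❓❓❓❓❓
🟦⬜🟫🟩🟩⬛🟫❓❓
🟩🟩🟫🟩🟩⬛🟦❓❓
⬜🟩🟫🟫🔴🟩⬜❓❓
🟫⬛⬜🟦⬛🟦⬜❓❓
⬜🟫🟩🟦🟩🟩🟫❓❓
❓❓❓❓❓❓❓❓❓
❓❓❓❓❓❓❓❓❓

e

❓❓❓❓❓❓❓❓❓
❓❓❓❓❓❓❓❓❓
⬜🟫🟩🟩⬛🟫🟩❓❓
🟩🟫🟩🟩⬛🟦⬛❓❓
🟩🟫🟫⬜🔴⬜🟦❓❓
⬛⬜🟦⬛🟦⬜⬛❓❓
🟫🟩🟦🟩🟩🟫🟩❓❓
❓❓❓❓❓❓❓❓❓
❓❓❓❓❓❓❓❓❓

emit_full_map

⬜🟦🟩🟩⬛❓❓❓❓❓❓❓❓❓❓❓❓
🟫🟩⬜🟩🟩❓❓❓❓❓❓❓❓❓❓❓❓
⬜⬜🟫🟫🟦❓❓❓❓❓❓❓❓❓❓❓❓
🟫🟩🟩🟩🟫❓❓❓❓❓❓❓❓❓❓❓❓
🟫⬛🟩🟩🟫❓❓❓❓❓❓❓❓❓❓❓❓
🟩🟩⬜🟩⬜❓❓❓❓❓❓❓❓❓❓❓❓
🟫⬛🟫🟫🟩⬜🟫⬜❓❓❓❓❓❓❓❓❓
🟩⬜🟫⬜🟩🟦🟫🟩🟩🟦⬜🟫🟩🟩⬛🟫🟩
⬜🟦⬜🟩⬜⬜🟫🟦🟦🟩🟩🟫🟩🟩⬛🟦⬛
🟫🟦🟫🟩⬛🟩🟩🟩🟫⬜🟩🟫🟫⬜🔴⬜🟦
⬜⬜⬜🟩🟩⬛⬜🟫⬛🟫⬛⬜🟦⬛🟦⬜⬛
❓❓❓⬜🟩🟫⬜🟩🟩⬜🟫🟩🟦🟩🟩🟫🟩

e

❓❓❓❓❓❓❓❓❓
❓❓❓❓❓❓❓❓❓
🟫🟩🟩⬛🟫🟩⬜❓❓
🟫🟩🟩⬛🟦⬛⬜❓❓
🟫🟫⬜🟩🔴🟦🟩❓❓
⬜🟦⬛🟦⬜⬛🟦❓❓
🟩🟦🟩🟩🟫🟩🟩❓❓
❓❓❓❓❓❓❓❓❓
❓❓❓❓❓❓❓❓❓

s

❓❓❓❓❓❓❓❓❓
🟫🟩🟩⬛🟫🟩⬜❓❓
🟫🟩🟩⬛🟦⬛⬜❓❓
🟫🟫⬜🟩⬜🟦🟩❓❓
⬜🟦⬛🟦🔴⬛🟦❓❓
🟩🟦🟩🟩🟫🟩🟩❓❓
❓❓🟫⬜🟫⬜🟩❓❓
❓❓❓❓❓❓❓❓❓
❓❓❓❓❓❓❓❓❓

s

🟫🟩🟩⬛🟫🟩⬜❓❓
🟫🟩🟩⬛🟦⬛⬜❓❓
🟫🟫⬜🟩⬜🟦🟩❓❓
⬜🟦⬛🟦⬜⬛🟦❓❓
🟩🟦🟩🟩🔴🟩🟩❓❓
❓❓🟫⬜🟫⬜🟩❓❓
❓❓🟩🟫🟫🟦⬜❓❓
❓❓❓❓❓❓❓❓❓
❓❓❓❓❓❓❓❓❓

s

🟫🟩🟩⬛🟦⬛⬜❓❓
🟫🟫⬜🟩⬜🟦🟩❓❓
⬜🟦⬛🟦⬜⬛🟦❓❓
🟩🟦🟩🟩🟫🟩🟩❓❓
❓❓🟫⬜🔴⬜🟩❓❓
❓❓🟩🟫🟫🟦⬜❓❓
❓❓🟩🟫🟩🟦🟦❓❓
❓❓❓❓❓❓❓❓❓
❓❓❓❓❓❓❓❓❓

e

🟩🟩⬛🟦⬛⬜❓❓❓
🟫⬜🟩⬜🟦🟩❓❓❓
🟦⬛🟦⬜⬛🟦🟩❓❓
🟦🟩🟩🟫🟩🟩🟩❓❓
❓🟫⬜🟫🔴🟩🟦❓❓
❓🟩🟫🟫🟦⬜🟫❓❓
❓🟩🟫🟩🟦🟦🟩❓❓
❓❓❓❓❓❓❓❓❓
❓❓❓❓❓❓❓❓❓

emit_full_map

⬜🟦🟩🟩⬛❓❓❓❓❓❓❓❓❓❓❓❓❓❓
🟫🟩⬜🟩🟩❓❓❓❓❓❓❓❓❓❓❓❓❓❓
⬜⬜🟫🟫🟦❓❓❓❓❓❓❓❓❓❓❓❓❓❓
🟫🟩🟩🟩🟫❓❓❓❓❓❓❓❓❓❓❓❓❓❓
🟫⬛🟩🟩🟫❓❓❓❓❓❓❓❓❓❓❓❓❓❓
🟩🟩⬜🟩⬜❓❓❓❓❓❓❓❓❓❓❓❓❓❓
🟫⬛🟫🟫🟩⬜🟫⬜❓❓❓❓❓❓❓❓❓❓❓
🟩⬜🟫⬜🟩🟦🟫🟩🟩🟦⬜🟫🟩🟩⬛🟫🟩⬜❓
⬜🟦⬜🟩⬜⬜🟫🟦🟦🟩🟩🟫🟩🟩⬛🟦⬛⬜❓
🟫🟦🟫🟩⬛🟩🟩🟩🟫⬜🟩🟫🟫⬜🟩⬜🟦🟩❓
⬜⬜⬜🟩🟩⬛⬜🟫⬛🟫⬛⬜🟦⬛🟦⬜⬛🟦🟩
❓❓❓⬜🟩🟫⬜🟩🟩⬜🟫🟩🟦🟩🟩🟫🟩🟩🟩
❓❓❓❓❓❓❓❓❓❓❓❓❓🟫⬜🟫🔴🟩🟦
❓❓❓❓❓❓❓❓❓❓❓❓❓🟩🟫🟫🟦⬜🟫
❓❓❓❓❓❓❓❓❓❓❓❓❓🟩🟫🟩🟦🟦🟩

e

🟩⬛🟦⬛⬜❓❓❓❓
⬜🟩⬜🟦🟩❓❓❓❓
⬛🟦⬜⬛🟦🟩⬜❓❓
🟩🟩🟫🟩🟩🟩🟦❓❓
🟫⬜🟫⬜🔴🟦⬛❓❓
🟩🟫🟫🟦⬜🟫🟩❓❓
🟩🟫🟩🟦🟦🟩⬜❓❓
❓❓❓❓❓❓❓❓❓
❓❓❓❓❓❓❓❓❓

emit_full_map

⬜🟦🟩🟩⬛❓❓❓❓❓❓❓❓❓❓❓❓❓❓❓
🟫🟩⬜🟩🟩❓❓❓❓❓❓❓❓❓❓❓❓❓❓❓
⬜⬜🟫🟫🟦❓❓❓❓❓❓❓❓❓❓❓❓❓❓❓
🟫🟩🟩🟩🟫❓❓❓❓❓❓❓❓❓❓❓❓❓❓❓
🟫⬛🟩🟩🟫❓❓❓❓❓❓❓❓❓❓❓❓❓❓❓
🟩🟩⬜🟩⬜❓❓❓❓❓❓❓❓❓❓❓❓❓❓❓
🟫⬛🟫🟫🟩⬜🟫⬜❓❓❓❓❓❓❓❓❓❓❓❓
🟩⬜🟫⬜🟩🟦🟫🟩🟩🟦⬜🟫🟩🟩⬛🟫🟩⬜❓❓
⬜🟦⬜🟩⬜⬜🟫🟦🟦🟩🟩🟫🟩🟩⬛🟦⬛⬜❓❓
🟫🟦🟫🟩⬛🟩🟩🟩🟫⬜🟩🟫🟫⬜🟩⬜🟦🟩❓❓
⬜⬜⬜🟩🟩⬛⬜🟫⬛🟫⬛⬜🟦⬛🟦⬜⬛🟦🟩⬜
❓❓❓⬜🟩🟫⬜🟩🟩⬜🟫🟩🟦🟩🟩🟫🟩🟩🟩🟦
❓❓❓❓❓❓❓❓❓❓❓❓❓🟫⬜🟫⬜🔴🟦⬛
❓❓❓❓❓❓❓❓❓❓❓❓❓🟩🟫🟫🟦⬜🟫🟩
❓❓❓❓❓❓❓❓❓❓❓❓❓🟩🟫🟩🟦🟦🟩⬜
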